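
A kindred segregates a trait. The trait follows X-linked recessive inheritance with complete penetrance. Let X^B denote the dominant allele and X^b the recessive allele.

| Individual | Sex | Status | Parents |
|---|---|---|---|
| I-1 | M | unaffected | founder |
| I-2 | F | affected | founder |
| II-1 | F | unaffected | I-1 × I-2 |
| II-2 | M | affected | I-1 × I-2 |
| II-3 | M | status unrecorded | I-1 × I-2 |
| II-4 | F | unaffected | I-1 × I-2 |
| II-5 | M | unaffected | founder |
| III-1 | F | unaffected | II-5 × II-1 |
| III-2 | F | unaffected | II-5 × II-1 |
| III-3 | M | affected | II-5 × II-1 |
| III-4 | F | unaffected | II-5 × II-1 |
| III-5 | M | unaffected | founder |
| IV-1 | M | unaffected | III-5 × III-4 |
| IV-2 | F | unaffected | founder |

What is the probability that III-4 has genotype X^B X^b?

1/3

II-5 is unaffected, so II-5 is X^B Y.
II-1 is unaffected so carries B and received b from I-2 (X^b X^b), so II-1 is X^B X^b.
Their cross gives offspring ratios 1/2 X^B X^B : 1/2 X^B X^b. Conditioning on III-4 being unaffected, P(X^B X^b) = 1/2 / 1 = 1/2 before taking III-4's own offspring into account.
III-5 is unaffected, so III-5 is X^B Y.
Now use III-4's offspring. Probability of each recorded status — unaffected son IV-1: 1/2 if III-4 is X^B X^b, 1 if X^B X^B.
Bayes: P(X^B X^b) = 1/2·1/2 / (1/2·1/2 + 1/2·1) = 1/3.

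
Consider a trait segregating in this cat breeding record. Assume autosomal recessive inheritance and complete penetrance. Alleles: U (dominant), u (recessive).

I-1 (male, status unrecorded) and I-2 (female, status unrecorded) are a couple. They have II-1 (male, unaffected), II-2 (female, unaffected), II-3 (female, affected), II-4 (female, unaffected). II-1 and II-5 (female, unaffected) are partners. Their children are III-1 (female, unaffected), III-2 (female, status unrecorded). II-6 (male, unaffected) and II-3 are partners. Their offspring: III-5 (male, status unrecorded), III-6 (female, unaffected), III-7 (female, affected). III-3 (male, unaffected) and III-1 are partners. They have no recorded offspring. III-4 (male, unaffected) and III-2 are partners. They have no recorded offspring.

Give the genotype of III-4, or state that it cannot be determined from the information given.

cannot be determined

III-4's phenotype allows UU or Uu, and no parent or child forces a single allele at both positions; consistent genotype assignments exist with III-4 as UU or Uu.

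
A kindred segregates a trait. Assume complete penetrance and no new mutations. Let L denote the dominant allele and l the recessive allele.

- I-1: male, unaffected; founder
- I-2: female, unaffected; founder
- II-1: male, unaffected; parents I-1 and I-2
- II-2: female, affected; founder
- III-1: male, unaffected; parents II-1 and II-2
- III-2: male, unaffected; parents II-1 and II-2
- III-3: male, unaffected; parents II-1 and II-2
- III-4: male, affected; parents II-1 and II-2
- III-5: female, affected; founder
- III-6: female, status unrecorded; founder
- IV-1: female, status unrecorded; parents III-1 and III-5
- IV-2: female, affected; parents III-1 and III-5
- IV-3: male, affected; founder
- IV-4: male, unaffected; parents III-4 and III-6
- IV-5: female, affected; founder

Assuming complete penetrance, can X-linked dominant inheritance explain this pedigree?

Yes

A consistent assignment under X-linked dominant exists: I-1 X^l Y, I-2 X^l X^l, II-1 X^l Y, II-2 X^L X^l, III-1 X^l Y, III-2 X^l Y, III-3 X^l Y, III-4 X^L Y, III-5 X^L X^L, III-6 X^L X^l, IV-1 X^L X^l, IV-2 X^L X^l, IV-3 X^L Y, IV-4 X^l Y, IV-5 X^L X^L.
In this assignment every recorded phenotype matches its genotype and every non-founder's genotype is obtainable from its parents' genotypes, so the pedigree is consistent.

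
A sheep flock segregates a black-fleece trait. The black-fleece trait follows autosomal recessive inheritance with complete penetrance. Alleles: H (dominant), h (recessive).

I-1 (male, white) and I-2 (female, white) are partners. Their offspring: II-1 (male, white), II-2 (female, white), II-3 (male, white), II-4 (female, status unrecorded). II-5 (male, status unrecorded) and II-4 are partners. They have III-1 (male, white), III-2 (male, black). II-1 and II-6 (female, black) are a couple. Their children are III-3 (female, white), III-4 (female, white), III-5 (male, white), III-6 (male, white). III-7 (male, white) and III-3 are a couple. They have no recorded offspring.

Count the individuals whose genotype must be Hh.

Obligate heterozygotes: III-3 is white so carries H and received h from II-6 (hh), so III-3 is Hh; III-4 is white so carries H and received h from II-6 (hh), so III-4 is Hh; III-5 is white so carries H and received h from II-6 (hh), so III-5 is Hh; III-6 is white so carries H and received h from II-6 (hh), so III-6 is Hh.
Every other individual is either homozygous by phenotype or has at least one consistent homozygous assignment, so the count is 4.

4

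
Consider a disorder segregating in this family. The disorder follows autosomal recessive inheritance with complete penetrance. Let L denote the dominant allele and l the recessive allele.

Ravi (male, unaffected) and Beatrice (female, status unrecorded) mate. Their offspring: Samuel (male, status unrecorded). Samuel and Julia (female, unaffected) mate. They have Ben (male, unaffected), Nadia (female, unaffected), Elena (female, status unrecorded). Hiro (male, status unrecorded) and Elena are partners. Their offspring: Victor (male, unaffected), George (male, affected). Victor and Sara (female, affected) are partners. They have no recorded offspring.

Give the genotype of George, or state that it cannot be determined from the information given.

George is affected, so George is ll.

ll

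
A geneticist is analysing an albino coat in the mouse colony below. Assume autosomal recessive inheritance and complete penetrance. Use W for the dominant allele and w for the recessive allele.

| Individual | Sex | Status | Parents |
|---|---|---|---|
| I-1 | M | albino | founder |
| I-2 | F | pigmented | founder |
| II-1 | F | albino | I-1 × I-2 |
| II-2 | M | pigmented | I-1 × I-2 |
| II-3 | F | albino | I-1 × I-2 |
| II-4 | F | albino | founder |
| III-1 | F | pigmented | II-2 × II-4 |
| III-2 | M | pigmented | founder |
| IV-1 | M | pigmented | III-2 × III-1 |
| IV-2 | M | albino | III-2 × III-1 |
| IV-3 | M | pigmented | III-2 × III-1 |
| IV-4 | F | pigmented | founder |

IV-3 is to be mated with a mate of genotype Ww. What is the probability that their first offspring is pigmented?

5/6

III-2 is pigmented so carries W and passed w to IV-2 (ww), so III-2 is Ww.
III-1 is pigmented so carries W and received w from II-4 (ww), so III-1 is Ww.
IV-3 is a pigmented offspring of III-2 (Ww) × III-1 (Ww), whose cross gives 1/4 WW : 1/2 Ww : 1/4 ww; conditioning on being pigmented, IV-3 is WW with probability 1/3, Ww with probability 2/3.
Summing over parental genotype combinations, P(offspring is pigmented) = 1/3·1 + 2/3·3/4 = 5/6.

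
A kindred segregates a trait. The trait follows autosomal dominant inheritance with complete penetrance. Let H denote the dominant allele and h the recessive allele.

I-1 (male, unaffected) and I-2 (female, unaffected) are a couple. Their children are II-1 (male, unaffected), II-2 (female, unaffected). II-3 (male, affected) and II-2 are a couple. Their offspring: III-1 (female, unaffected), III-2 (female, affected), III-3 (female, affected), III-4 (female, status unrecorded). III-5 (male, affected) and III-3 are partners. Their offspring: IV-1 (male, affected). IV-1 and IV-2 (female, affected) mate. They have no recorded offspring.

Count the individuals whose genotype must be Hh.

3

Obligate heterozygotes: II-3 is affected so carries H and passed h to III-1 (hh), so II-3 is Hh; III-2 is affected so carries H and received h from II-2 (hh), so III-2 is Hh; III-3 is affected so carries H and received h from II-2 (hh), so III-3 is Hh.
Every other individual is either homozygous by phenotype or has at least one consistent homozygous assignment, so the count is 3.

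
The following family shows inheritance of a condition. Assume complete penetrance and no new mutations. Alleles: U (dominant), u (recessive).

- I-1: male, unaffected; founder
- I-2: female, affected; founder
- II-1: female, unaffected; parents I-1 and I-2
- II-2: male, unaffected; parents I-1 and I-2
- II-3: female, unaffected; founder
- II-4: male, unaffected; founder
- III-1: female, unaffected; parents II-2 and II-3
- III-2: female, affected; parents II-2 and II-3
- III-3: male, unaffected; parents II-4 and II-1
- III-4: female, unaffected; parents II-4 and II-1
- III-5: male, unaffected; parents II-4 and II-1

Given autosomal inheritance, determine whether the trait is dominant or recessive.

II-2 and II-3 are both unaffected yet have an affected child III-2. Under dominance, an affected child requires at least one affected parent, so the trait cannot be dominant.

recessive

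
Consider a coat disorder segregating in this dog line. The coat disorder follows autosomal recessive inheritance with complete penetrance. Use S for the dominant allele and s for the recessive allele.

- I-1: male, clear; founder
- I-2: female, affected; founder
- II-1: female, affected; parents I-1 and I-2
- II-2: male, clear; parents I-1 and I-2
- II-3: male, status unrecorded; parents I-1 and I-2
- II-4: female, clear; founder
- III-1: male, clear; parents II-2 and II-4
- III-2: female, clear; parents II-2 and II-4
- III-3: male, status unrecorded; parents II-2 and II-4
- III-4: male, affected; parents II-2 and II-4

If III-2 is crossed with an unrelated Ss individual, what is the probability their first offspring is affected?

1/6

II-2 is clear so carries S and received s from I-2 (ss), so II-2 is Ss.
II-4 is clear so carries S and passed s to III-4 (ss), so II-4 is Ss.
III-2 is a clear offspring of II-2 (Ss) × II-4 (Ss), whose cross gives 1/4 SS : 1/2 Ss : 1/4 ss; conditioning on being clear, III-2 is SS with probability 1/3, Ss with probability 2/3.
Summing over parental genotype combinations, P(offspring is affected) = 2/3·1/4 = 1/6.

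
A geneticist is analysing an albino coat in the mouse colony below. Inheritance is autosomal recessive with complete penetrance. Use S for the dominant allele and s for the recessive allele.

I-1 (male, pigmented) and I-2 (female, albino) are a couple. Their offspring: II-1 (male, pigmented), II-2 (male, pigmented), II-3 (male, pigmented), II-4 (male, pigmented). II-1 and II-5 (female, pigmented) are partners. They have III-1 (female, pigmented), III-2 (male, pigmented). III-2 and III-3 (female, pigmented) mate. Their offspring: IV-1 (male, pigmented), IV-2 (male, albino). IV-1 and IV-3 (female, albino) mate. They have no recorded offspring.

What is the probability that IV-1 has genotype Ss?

III-2 is pigmented so carries S and passed s to IV-2 (ss), so III-2 is Ss.
III-3 is pigmented so carries S and passed s to IV-2 (ss), so III-3 is Ss.
Their cross gives offspring ratios 1/4 SS : 1/2 Ss : 1/4 ss. Conditioning on IV-1 being pigmented, P(Ss) = 1/2 / 3/4 = 2/3.

2/3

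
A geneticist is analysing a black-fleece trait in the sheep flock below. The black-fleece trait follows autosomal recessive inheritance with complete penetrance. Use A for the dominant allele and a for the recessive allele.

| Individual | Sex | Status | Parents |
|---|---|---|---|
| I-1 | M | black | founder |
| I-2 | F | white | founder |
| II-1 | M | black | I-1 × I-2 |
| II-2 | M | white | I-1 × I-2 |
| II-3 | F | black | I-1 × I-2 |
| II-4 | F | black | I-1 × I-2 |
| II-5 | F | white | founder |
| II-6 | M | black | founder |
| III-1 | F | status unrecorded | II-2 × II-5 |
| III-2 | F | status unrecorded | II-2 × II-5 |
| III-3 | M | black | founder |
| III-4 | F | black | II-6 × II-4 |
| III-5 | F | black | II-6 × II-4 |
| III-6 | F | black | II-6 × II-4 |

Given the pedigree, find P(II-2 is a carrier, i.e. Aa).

II-2 is white so carries A and received a from I-1 (aa), so II-2 is Aa, giving P(Aa) = 1.

1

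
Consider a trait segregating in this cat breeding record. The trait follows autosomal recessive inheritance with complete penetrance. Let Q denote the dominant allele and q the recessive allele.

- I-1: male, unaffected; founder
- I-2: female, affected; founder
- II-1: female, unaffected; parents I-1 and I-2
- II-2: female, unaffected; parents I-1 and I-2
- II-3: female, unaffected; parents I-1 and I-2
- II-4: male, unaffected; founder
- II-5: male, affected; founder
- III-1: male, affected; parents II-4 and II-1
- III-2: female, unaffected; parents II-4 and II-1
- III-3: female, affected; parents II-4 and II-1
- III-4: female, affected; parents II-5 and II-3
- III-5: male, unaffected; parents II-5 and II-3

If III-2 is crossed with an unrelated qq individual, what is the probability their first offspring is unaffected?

II-4 is unaffected so carries Q and passed q to III-1 (qq), so II-4 is Qq.
II-1 is unaffected so carries Q and received q from I-2 (qq), so II-1 is Qq.
III-2 is an unaffected offspring of II-4 (Qq) × II-1 (Qq), whose cross gives 1/4 QQ : 1/2 Qq : 1/4 qq; conditioning on being unaffected, III-2 is QQ with probability 1/3, Qq with probability 2/3.
Summing over parental genotype combinations, P(offspring is unaffected) = 1/3·1 + 2/3·1/2 = 2/3.

2/3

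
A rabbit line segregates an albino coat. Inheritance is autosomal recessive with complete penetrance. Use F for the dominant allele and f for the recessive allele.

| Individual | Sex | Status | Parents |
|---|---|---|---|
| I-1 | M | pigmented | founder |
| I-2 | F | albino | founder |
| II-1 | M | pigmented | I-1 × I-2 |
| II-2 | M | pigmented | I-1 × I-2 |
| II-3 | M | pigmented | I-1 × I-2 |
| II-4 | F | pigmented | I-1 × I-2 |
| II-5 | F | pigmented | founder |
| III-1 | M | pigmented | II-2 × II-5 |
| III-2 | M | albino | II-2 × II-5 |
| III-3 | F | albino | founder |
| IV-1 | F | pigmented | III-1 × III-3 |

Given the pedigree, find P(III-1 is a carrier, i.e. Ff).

1/2

II-2 is pigmented so carries F and received f from I-2 (ff), so II-2 is Ff.
II-5 is pigmented so carries F and passed f to III-2 (ff), so II-5 is Ff.
Their cross gives offspring ratios 1/4 FF : 1/2 Ff : 1/4 ff. Conditioning on III-1 being pigmented, P(Ff) = 1/2 / 3/4 = 2/3 before taking III-1's own offspring into account.
III-3 is albino, so III-3 is ff.
Now use III-1's offspring. Probability of each recorded status — pigmented daughter IV-1: 1/2 if III-1 is Ff, 1 if FF.
Bayes: P(Ff) = 2/3·1/2 / (2/3·1/2 + 1/3·1) = 1/2.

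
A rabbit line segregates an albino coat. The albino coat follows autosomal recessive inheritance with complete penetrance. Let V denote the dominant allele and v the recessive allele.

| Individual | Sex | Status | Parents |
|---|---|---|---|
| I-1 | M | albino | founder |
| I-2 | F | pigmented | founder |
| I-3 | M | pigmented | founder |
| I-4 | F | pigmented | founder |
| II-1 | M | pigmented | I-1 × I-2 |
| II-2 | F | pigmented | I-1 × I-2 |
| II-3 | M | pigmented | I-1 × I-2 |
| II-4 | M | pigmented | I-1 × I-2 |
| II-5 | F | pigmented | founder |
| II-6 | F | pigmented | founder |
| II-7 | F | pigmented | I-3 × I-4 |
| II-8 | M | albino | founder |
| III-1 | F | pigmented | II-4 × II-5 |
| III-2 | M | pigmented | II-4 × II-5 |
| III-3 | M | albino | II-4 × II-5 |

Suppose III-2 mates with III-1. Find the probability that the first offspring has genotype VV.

II-4 is pigmented so carries V and received v from I-1 (vv), so II-4 is Vv.
II-5 is pigmented so carries V and passed v to III-3 (vv), so II-5 is Vv.
III-2 is a pigmented offspring of II-4 (Vv) × II-5 (Vv), whose cross gives 1/4 VV : 1/2 Vv : 1/4 vv; conditioning on being pigmented, III-2 is VV with probability 1/3, Vv with probability 2/3.
III-1 is a pigmented offspring of II-4 (Vv) × II-5 (Vv), whose cross gives 1/4 VV : 1/2 Vv : 1/4 vv; conditioning on being pigmented, III-1 is VV with probability 1/3, Vv with probability 2/3.
Summing over parental genotype combinations, P(offspring has genotype VV) = 1/9·1 + 2/9·1/2 + 2/9·1/2 + 4/9·1/4 = 4/9.

4/9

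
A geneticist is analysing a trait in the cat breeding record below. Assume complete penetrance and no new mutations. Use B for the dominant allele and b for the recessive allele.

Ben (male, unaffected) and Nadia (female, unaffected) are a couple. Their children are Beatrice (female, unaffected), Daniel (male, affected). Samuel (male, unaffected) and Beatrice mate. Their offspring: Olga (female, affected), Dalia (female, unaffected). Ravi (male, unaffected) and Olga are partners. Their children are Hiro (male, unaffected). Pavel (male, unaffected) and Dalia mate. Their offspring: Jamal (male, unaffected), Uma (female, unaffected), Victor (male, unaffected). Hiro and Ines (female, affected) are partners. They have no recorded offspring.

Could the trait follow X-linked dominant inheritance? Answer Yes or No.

Under X-linked dominant, Daniel (affected, male) cannot arise from Ben (unaffected) × Nadia (unaffected).

No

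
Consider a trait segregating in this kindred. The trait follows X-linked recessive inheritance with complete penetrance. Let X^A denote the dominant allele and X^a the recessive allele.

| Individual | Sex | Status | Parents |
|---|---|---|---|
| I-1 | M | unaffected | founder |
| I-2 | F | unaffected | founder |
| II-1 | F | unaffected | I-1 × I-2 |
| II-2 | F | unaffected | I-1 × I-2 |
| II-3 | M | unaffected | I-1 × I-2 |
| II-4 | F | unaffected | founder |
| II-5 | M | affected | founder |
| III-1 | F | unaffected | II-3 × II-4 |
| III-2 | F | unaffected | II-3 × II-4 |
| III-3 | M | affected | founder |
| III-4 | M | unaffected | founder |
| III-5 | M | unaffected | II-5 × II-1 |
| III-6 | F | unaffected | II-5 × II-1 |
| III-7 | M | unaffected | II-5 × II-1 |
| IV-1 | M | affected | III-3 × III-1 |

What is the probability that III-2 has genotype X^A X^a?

II-3 is unaffected, so II-3 is X^A Y.
II-4 is unaffected so carries A and passed a to III-1 (X^A X^a, whose A came from II-3), so II-4 is X^A X^a.
Their cross gives offspring ratios 1/2 X^A X^A : 1/2 X^A X^a. Conditioning on III-2 being unaffected, P(X^A X^a) = 1/2 / 1 = 1/2.

1/2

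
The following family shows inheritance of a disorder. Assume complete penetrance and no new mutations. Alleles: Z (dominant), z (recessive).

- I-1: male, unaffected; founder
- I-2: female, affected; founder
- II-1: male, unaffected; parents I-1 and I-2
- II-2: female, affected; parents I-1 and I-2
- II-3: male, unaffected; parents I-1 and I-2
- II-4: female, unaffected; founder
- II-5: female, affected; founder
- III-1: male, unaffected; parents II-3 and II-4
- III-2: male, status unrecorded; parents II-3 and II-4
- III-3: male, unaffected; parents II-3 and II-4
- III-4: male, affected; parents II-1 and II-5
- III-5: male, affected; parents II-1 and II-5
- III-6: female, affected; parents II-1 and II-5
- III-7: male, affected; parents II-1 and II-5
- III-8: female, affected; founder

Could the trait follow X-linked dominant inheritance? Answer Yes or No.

A consistent assignment under X-linked dominant exists: I-1 X^z Y, I-2 X^Z X^z, II-1 X^z Y, II-2 X^Z X^z, II-3 X^z Y, II-4 X^z X^z, II-5 X^Z X^Z, III-1 X^z Y, III-2 X^z Y, III-3 X^z Y, III-4 X^Z Y, III-5 X^Z Y, III-6 X^Z X^z, III-7 X^Z Y, III-8 X^Z X^Z.
In this assignment every recorded phenotype matches its genotype and every non-founder's genotype is obtainable from its parents' genotypes, so the pedigree is consistent.

Yes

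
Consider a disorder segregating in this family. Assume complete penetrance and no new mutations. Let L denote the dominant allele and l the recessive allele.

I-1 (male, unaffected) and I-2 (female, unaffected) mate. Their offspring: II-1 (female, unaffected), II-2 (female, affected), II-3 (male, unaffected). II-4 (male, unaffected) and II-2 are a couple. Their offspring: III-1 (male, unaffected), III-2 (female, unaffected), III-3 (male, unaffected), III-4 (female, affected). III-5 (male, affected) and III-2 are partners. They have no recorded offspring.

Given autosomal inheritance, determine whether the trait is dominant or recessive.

recessive

I-1 and I-2 are both unaffected yet have an affected child II-2. Under dominance, an affected child requires at least one affected parent, so the trait cannot be dominant.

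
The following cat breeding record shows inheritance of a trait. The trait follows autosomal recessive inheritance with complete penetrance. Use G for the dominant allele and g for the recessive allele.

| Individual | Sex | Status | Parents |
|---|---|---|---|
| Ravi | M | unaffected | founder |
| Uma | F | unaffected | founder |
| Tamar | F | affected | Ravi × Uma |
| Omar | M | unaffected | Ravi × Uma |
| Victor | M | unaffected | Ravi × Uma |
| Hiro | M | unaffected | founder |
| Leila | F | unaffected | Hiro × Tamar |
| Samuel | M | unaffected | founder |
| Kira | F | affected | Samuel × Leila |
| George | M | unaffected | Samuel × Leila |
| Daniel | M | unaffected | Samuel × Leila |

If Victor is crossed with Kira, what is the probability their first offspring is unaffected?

2/3

Ravi is unaffected so carries G and passed g to Tamar (gg), so Ravi is Gg.
Uma is unaffected so carries G and passed g to Tamar (gg), so Uma is Gg.
Victor is an unaffected offspring of Ravi (Gg) × Uma (Gg), whose cross gives 1/4 GG : 1/2 Gg : 1/4 gg; conditioning on being unaffected, Victor is GG with probability 1/3, Gg with probability 2/3.
Kira is affected, so Kira is gg.
Summing over parental genotype combinations, P(offspring is unaffected) = 1/3·1 + 2/3·1/2 = 2/3.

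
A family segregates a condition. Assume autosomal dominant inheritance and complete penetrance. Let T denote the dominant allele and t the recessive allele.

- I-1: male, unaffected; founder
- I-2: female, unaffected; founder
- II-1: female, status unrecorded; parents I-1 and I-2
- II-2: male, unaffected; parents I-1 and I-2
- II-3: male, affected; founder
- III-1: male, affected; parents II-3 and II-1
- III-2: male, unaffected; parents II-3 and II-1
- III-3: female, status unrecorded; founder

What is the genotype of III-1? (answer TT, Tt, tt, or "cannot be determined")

From phenotype alone, III-1 is TT or Tt.
III-1 is affected so carries T and received t from II-1 (tt), so III-1 is Tt.

Tt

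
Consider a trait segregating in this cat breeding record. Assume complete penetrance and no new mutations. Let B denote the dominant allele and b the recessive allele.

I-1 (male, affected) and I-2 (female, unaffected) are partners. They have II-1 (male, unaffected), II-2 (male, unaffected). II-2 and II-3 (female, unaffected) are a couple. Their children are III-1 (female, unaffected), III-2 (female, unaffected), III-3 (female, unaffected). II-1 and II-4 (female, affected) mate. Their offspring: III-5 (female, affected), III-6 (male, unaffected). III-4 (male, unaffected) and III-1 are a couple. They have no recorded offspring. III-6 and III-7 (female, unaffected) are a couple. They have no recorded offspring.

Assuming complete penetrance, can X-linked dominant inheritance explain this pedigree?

Yes

A consistent assignment under X-linked dominant exists: I-1 X^B Y, I-2 X^b X^b, II-1 X^b Y, II-2 X^b Y, II-3 X^b X^b, II-4 X^B X^b, III-1 X^b X^b, III-2 X^b X^b, III-3 X^b X^b, III-4 X^b Y, III-5 X^B X^b, III-6 X^b Y, III-7 X^b X^b.
In this assignment every recorded phenotype matches its genotype and every non-founder's genotype is obtainable from its parents' genotypes, so the pedigree is consistent.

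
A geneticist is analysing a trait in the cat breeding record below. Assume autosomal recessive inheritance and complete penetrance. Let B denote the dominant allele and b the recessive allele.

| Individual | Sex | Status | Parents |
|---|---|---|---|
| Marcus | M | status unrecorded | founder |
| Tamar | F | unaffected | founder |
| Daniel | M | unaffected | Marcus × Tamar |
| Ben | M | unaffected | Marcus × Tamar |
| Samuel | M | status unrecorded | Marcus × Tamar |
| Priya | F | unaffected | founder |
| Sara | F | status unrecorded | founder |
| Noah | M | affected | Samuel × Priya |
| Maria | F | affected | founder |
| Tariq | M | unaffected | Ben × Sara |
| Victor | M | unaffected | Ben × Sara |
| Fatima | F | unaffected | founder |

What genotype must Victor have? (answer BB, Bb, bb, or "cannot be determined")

cannot be determined

Victor's phenotype allows BB or Bb, and no parent or child forces a single allele at both positions; consistent genotype assignments exist with Victor as BB or Bb.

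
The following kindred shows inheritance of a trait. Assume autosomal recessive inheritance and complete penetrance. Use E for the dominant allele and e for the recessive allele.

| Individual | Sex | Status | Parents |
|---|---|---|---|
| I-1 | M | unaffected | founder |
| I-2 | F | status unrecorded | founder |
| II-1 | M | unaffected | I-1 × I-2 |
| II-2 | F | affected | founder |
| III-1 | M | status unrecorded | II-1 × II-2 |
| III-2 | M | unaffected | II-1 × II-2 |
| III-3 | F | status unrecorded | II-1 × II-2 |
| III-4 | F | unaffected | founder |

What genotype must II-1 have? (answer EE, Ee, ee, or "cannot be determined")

cannot be determined

II-1's phenotype allows EE or Ee, and no parent or child forces a single allele at both positions; consistent genotype assignments exist with II-1 as EE or Ee.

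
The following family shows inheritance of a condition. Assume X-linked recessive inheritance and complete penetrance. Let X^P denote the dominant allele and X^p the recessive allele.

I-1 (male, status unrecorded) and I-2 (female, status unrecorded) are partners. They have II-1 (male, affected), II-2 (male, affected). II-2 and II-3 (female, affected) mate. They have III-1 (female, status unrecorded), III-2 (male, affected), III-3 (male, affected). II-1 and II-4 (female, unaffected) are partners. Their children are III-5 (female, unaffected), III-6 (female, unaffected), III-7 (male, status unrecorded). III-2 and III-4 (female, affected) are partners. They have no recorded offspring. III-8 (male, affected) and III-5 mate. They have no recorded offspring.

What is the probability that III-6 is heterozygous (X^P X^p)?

III-6 is unaffected so carries P and received p from II-1 (X^p Y), so III-6 is X^P X^p, giving P(X^P X^p) = 1.

1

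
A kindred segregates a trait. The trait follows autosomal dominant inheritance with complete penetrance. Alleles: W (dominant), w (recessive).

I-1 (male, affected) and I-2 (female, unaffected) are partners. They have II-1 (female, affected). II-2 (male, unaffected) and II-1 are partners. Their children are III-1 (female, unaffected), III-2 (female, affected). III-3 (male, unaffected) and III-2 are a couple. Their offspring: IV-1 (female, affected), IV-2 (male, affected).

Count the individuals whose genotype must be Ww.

Obligate heterozygotes: II-1 is affected so carries W and received w from I-2 (ww), so II-1 is Ww; III-2 is affected so carries W and received w from II-2 (ww), so III-2 is Ww; IV-1 is affected so carries W and received w from III-3 (ww), so IV-1 is Ww; IV-2 is affected so carries W and received w from III-3 (ww), so IV-2 is Ww.
Every other individual is either homozygous by phenotype or has at least one consistent homozygous assignment, so the count is 4.

4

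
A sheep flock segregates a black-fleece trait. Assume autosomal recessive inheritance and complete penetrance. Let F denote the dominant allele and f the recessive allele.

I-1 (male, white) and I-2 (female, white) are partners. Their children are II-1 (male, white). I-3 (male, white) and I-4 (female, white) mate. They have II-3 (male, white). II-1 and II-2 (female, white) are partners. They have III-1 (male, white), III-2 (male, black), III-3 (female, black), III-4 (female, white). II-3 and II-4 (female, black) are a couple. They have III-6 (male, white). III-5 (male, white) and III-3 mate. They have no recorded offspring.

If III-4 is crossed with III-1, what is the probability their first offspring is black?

II-1 is white so carries F and passed f to III-2 (ff), so II-1 is Ff.
II-2 is white so carries F and passed f to III-2 (ff), so II-2 is Ff.
III-4 is a white offspring of II-1 (Ff) × II-2 (Ff), whose cross gives 1/4 FF : 1/2 Ff : 1/4 ff; conditioning on being white, III-4 is FF with probability 1/3, Ff with probability 2/3.
III-1 is a white offspring of II-1 (Ff) × II-2 (Ff), whose cross gives 1/4 FF : 1/2 Ff : 1/4 ff; conditioning on being white, III-1 is FF with probability 1/3, Ff with probability 2/3.
Summing over parental genotype combinations, P(offspring is black) = 4/9·1/4 = 1/9.

1/9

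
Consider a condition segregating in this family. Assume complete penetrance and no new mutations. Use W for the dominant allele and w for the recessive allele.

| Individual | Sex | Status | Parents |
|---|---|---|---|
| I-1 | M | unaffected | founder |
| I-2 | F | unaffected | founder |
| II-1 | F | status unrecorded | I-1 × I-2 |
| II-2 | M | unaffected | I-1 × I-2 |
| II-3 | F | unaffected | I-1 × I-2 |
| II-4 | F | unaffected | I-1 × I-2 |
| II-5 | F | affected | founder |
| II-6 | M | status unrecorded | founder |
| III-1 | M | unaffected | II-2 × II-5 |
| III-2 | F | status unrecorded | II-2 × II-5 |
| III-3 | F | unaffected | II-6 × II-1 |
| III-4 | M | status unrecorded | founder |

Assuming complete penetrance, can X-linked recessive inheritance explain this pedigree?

No

Under X-linked recessive, III-1 (unaffected, male) cannot arise from II-2 (unaffected) × II-5 (affected).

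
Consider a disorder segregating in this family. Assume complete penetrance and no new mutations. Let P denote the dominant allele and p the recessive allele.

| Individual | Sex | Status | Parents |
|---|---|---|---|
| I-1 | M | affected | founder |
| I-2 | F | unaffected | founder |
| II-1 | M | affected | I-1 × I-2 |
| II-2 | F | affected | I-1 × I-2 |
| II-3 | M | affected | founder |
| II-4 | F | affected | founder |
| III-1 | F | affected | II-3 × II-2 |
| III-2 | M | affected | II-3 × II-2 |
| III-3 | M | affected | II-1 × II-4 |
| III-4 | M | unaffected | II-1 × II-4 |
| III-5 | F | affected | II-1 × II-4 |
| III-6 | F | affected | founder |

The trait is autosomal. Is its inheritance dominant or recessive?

II-1 and II-4 are both affected yet have an unaffected child III-4. Under a recessive model two affected parents are homozygous and every child would be affected, so the trait cannot be recessive.

dominant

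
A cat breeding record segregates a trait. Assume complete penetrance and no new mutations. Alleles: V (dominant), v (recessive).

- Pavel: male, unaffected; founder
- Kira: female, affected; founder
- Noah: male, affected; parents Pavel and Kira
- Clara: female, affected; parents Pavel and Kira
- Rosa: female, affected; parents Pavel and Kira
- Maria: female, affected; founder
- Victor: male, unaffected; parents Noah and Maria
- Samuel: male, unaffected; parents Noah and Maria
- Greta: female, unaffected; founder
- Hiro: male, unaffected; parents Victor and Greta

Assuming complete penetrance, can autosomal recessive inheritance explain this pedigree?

Under autosomal recessive, Victor (unaffected, male) cannot arise from Noah (affected) × Maria (affected).

No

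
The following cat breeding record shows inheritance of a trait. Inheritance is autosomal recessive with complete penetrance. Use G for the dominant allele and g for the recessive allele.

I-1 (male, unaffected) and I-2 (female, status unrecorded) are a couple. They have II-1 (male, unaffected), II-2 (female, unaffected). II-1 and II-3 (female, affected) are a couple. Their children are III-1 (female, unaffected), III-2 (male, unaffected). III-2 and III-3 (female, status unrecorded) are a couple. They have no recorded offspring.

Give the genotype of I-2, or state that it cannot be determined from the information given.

cannot be determined

I-2's phenotype is unrecorded, and no parent or child forces a single allele at both positions; consistent genotype assignments exist with I-2 as GG or Gg or gg.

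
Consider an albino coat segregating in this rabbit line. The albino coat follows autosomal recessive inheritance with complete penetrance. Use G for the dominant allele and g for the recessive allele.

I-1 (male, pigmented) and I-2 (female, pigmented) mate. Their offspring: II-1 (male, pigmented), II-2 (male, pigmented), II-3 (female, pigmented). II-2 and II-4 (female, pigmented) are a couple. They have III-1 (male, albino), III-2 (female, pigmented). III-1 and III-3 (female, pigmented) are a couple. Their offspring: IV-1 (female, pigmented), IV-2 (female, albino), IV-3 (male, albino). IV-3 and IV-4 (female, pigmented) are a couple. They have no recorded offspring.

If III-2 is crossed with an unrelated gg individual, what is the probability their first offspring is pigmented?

2/3

II-2 is pigmented so carries G and passed g to III-1 (gg), so II-2 is Gg.
II-4 is pigmented so carries G and passed g to III-1 (gg), so II-4 is Gg.
III-2 is a pigmented offspring of II-2 (Gg) × II-4 (Gg), whose cross gives 1/4 GG : 1/2 Gg : 1/4 gg; conditioning on being pigmented, III-2 is GG with probability 1/3, Gg with probability 2/3.
Summing over parental genotype combinations, P(offspring is pigmented) = 1/3·1 + 2/3·1/2 = 2/3.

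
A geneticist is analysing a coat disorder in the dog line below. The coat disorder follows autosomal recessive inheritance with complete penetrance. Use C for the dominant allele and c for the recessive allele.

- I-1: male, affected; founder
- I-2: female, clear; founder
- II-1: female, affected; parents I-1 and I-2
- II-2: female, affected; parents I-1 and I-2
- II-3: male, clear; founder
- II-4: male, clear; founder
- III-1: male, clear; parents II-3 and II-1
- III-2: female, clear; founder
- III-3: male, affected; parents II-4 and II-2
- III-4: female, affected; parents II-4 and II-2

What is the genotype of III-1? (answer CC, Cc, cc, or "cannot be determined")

Cc

From phenotype alone, III-1 is CC or Cc.
III-1 is clear so carries C and received c from II-1 (cc), so III-1 is Cc.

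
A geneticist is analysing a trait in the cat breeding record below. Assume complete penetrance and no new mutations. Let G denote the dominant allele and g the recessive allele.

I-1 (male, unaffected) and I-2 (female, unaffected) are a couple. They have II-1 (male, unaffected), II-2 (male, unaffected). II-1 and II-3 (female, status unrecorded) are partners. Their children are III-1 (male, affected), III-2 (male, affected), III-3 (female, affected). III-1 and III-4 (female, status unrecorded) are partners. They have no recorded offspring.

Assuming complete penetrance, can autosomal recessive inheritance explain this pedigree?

Yes

A consistent assignment under autosomal recessive exists: I-1 GG, I-2 Gg, II-1 Gg, II-2 GG, II-3 Gg, III-1 gg, III-2 gg, III-3 gg, III-4 GG.
In this assignment every recorded phenotype matches its genotype and every non-founder's genotype is obtainable from its parents' genotypes, so the pedigree is consistent.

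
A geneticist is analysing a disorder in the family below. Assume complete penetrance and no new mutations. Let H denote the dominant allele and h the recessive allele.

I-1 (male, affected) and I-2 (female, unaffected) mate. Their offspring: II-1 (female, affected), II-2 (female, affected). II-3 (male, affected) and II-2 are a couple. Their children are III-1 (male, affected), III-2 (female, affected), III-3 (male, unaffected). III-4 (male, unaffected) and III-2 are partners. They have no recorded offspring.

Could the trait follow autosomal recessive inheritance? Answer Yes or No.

Under autosomal recessive, III-3 (unaffected, male) cannot arise from II-3 (affected) × II-2 (affected).

No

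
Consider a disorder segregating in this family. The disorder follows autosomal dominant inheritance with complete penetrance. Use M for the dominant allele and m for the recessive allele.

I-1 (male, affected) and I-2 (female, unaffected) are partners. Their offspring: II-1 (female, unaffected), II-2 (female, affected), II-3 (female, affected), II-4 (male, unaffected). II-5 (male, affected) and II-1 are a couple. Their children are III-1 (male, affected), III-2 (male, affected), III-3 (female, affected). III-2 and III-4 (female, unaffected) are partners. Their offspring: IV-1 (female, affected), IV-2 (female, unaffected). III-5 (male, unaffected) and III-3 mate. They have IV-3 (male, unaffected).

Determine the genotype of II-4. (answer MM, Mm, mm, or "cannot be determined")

II-4 is unaffected, so II-4 is mm.

mm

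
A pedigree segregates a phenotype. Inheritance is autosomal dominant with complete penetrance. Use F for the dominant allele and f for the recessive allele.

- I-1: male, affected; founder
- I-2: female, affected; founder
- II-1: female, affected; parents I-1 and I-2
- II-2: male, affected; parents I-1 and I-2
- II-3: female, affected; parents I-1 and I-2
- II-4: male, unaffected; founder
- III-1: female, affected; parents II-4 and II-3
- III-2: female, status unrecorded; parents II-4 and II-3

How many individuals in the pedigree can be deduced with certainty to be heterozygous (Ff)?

Obligate heterozygotes: III-1 is affected so carries F and received f from II-4 (ff), so III-1 is Ff.
Every other individual is either homozygous by phenotype or has at least one consistent homozygous assignment, so the count is 1.

1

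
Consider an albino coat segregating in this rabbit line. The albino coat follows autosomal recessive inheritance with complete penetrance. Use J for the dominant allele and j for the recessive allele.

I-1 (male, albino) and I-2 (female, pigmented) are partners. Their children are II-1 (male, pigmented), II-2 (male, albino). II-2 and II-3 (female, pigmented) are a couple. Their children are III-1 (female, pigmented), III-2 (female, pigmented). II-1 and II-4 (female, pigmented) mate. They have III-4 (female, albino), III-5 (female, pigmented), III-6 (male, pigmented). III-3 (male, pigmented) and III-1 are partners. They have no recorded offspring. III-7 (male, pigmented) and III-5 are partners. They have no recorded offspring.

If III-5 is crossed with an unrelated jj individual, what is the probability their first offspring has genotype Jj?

II-1 is pigmented so carries J and received j from I-1 (jj), so II-1 is Jj.
II-4 is pigmented so carries J and passed j to III-4 (jj), so II-4 is Jj.
III-5 is a pigmented offspring of II-1 (Jj) × II-4 (Jj), whose cross gives 1/4 JJ : 1/2 Jj : 1/4 jj; conditioning on being pigmented, III-5 is JJ with probability 1/3, Jj with probability 2/3.
Summing over parental genotype combinations, P(offspring has genotype Jj) = 1/3·1 + 2/3·1/2 = 2/3.

2/3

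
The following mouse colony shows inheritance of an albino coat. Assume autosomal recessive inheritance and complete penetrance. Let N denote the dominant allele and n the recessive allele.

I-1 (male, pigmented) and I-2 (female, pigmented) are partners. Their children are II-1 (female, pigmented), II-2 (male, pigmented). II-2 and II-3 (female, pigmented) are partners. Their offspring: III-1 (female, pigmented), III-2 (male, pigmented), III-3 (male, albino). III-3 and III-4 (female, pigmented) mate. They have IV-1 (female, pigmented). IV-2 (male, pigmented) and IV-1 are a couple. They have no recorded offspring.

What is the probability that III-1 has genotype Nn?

II-2 is pigmented so carries N and passed n to III-3 (nn), so II-2 is Nn.
II-3 is pigmented so carries N and passed n to III-3 (nn), so II-3 is Nn.
Their cross gives offspring ratios 1/4 NN : 1/2 Nn : 1/4 nn. Conditioning on III-1 being pigmented, P(Nn) = 1/2 / 3/4 = 2/3.

2/3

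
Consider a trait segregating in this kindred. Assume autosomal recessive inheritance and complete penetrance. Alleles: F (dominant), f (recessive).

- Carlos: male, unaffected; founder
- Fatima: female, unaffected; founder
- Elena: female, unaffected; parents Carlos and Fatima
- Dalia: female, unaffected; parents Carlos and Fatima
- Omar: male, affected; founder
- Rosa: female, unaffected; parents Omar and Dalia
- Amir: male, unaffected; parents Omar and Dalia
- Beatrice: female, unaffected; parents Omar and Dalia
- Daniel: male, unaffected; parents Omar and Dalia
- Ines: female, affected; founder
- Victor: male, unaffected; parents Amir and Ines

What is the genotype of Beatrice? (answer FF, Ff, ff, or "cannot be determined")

From phenotype alone, Beatrice is FF or Ff.
Beatrice is unaffected so carries F and received f from Omar (ff), so Beatrice is Ff.

Ff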